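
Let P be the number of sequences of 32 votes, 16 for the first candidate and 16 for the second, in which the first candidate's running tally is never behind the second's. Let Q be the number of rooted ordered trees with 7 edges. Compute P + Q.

35358099

Reading a vote for the leader as '(' and for the other as ')' turns such a sequence into a balanced string of 16 pairs, so the count is C_16. So P = C_16 = 35357670.
A rooted plane tree with 7 edges has 8 nodes, and the count is C_7. So Q = C_7 = 429.
P + Q = 35357670 + 429 = 35358099.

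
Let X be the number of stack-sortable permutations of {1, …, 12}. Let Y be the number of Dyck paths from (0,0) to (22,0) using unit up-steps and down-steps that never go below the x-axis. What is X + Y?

Stack-sortable permutations are exactly the 231-avoiding ones, counted by C_n; here n = 12. So X = C_12 = 208012.
A Dyck path with 11 up-steps and 11 down-steps has semilength 11, so there are C_11 of them. So Y = C_11 = 58786.
X + Y = 208012 + 58786 = 266798.

266798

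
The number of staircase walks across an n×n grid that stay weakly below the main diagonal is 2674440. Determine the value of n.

Such diagonal-avoiding paths in an n×n grid are counted by C_n; 2674440 = C_14.

14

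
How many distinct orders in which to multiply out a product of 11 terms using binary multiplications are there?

16796

Parenthesizations of m factors correspond to full binary trees with m leaves, counted by C_{m−1}; m = 11 gives C_10.
C_10 = 16796.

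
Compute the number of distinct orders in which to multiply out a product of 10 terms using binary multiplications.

Ways to associate a product of 10 factors correspond to binary trees on 10 leaves, so the count is C_9.
C_9 = 4862.

4862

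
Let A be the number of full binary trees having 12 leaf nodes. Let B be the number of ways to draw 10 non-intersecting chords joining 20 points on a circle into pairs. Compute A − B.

41990

A full binary tree with L leaves has L−1 internal nodes and is counted by C_{L−1}; L = 12 gives C_11. So A = C_11 = 58786.
Non-crossing perfect matchings of 2n points on a circle are counted by C_n; with 20 points, n = 10. So B = C_10 = 16796.
A − B = 58786 − 16796 = 41990.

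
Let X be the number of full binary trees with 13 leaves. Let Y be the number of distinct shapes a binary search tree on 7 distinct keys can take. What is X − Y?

207583

Full binary trees with 13 leaves have 13−1 = 12 internal nodes, so there are C_12 of them. So X = C_12 = 208012.
There are C_n binary search tree shapes on n keys; with n = 7 that is C_7. So Y = C_7 = 429.
X − Y = 208012 − 429 = 207583.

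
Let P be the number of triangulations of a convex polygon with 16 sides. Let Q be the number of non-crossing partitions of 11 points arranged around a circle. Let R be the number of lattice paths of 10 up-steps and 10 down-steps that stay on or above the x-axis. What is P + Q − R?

A convex 16-gon is triangulated into 14 triangles, and the number of such triangulations is the Catalan number C_{16−2} = C_14. So P = C_14 = 2674440.
Non-crossing partitions of an n-element set are counted by C_n; here n = 11. So Q = C_11 = 58786.
Dyck paths of semilength n (length 2n) are counted by C_n; here n = 10. So R = C_10 = 16796.
P + Q − R = 2674440 + 58786 − 16796 = 2716430.

2716430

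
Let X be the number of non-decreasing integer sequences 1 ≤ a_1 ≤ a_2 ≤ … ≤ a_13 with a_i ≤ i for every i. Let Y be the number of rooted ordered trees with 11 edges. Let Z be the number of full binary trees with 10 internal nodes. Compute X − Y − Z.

Such sub-staircase sequences of length n are counted by C_n; here n = 13. So X = C_13 = 742900.
Rooted ordered trees with n edges are counted by C_n; here n = 11. So Y = C_11 = 58786.
The number of full binary trees on 10 internal nodes is the Catalan number C_10. So Z = C_10 = 16796.
X − Y − Z = 742900 − 58786 − 16796 = 667318.

667318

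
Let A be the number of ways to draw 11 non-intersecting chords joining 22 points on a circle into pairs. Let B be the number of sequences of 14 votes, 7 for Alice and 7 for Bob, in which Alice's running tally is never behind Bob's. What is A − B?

58357

Pairing 22 circle points by 11 non-crossing chords gives C_11 matchings. So A = C_11 = 58786.
Reading a vote for the leader as '(' and for the other as ')' turns such a sequence into a balanced string of 7 pairs, so the count is C_7. So B = C_7 = 429.
A − B = 58786 − 429 = 58357.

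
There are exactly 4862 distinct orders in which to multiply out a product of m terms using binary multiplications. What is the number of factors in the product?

10

Parenthesizations of m factors are counted by C_{m−1}. The Catalan number equal to 4862 is C_9.
So the index is 9, and the number of factors is 9 + 1 = 10.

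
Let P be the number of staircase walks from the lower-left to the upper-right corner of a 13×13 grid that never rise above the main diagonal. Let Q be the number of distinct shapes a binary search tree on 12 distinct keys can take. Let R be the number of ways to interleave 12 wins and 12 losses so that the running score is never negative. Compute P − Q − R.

Monotone paths in an n×n grid that stay weakly below the diagonal are counted by C_n; here n = 13. So P = C_13 = 742900.
Rooted binary trees with 12 nodes (each child slot possibly empty) number C_12. So Q = C_12 = 208012.
Reading a vote for the leader as '(' and for the other as ')' turns such a sequence into a balanced string of 12 pairs, so the count is C_12. So R = C_12 = 208012.
P − Q − R = 742900 − 208012 − 208012 = 326876.

326876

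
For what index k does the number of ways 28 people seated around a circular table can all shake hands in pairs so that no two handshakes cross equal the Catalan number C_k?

Non-crossing handshake pairings of 2n people are counted by C_n; 28 people gives n = 14.

14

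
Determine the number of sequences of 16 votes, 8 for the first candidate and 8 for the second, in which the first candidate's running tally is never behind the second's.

1430

Reading a vote for the leader as '(' and for the other as ')' turns such a sequence into a balanced string of 8 pairs, so the count is C_8.
C_8 = 1430.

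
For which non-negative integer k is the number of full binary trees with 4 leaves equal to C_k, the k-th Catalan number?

3

Full binary trees with 4 leaves have 4−1 = 3 internal nodes, so there are C_3 of them.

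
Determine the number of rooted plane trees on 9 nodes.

1430

Rooted ordered (plane) trees on m nodes have m−1 edges and are counted by C_{m−1}; m = 9 gives C_8.
C_8 = C_7 · 2(2·7+1)/(7+2) = 429 · 30/9 = 1430.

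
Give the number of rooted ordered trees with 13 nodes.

A rooted plane tree on 13 nodes has 12 edges, and such trees are counted by C_12.
C_12 = C(24,12)/13 = 2704156/13 = 208012.

208012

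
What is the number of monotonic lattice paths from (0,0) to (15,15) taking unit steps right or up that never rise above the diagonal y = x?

Monotone paths in an n×n grid that stay weakly below the diagonal are counted by C_n; here n = 15.
C_15 = C(30,15)/16 = 155117520/16 = 9694845.

9694845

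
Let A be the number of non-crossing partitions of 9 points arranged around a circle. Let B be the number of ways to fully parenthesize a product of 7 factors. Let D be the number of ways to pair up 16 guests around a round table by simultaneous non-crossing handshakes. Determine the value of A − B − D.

Non-crossing partitions of an n-element set are counted by C_n; here n = 9. So A = C_9 = 4862.
Ways to associate a product of 7 factors correspond to binary trees on 7 leaves, so the count is C_6. So B = C_6 = 132.
Non-crossing handshake pairings of 2n people are counted by C_n; 16 people gives n = 8. So D = C_8 = 1430.
A − B − D = 4862 − 132 − 1430 = 3300.

3300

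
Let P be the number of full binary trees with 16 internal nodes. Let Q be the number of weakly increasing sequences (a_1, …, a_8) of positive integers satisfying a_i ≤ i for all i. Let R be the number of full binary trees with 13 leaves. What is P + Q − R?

The number of full binary trees on 16 internal nodes is the Catalan number C_16. So P = C_16 = 35357670.
Weakly increasing sequences with a_i ≤ i biject with Dyck paths of semilength 8, so there are C_8. So Q = C_8 = 1430.
Full binary trees with 13 leaves have 13−1 = 12 internal nodes, so there are C_12 of them. So R = C_12 = 208012.
P + Q − R = 35357670 + 1430 − 208012 = 35151088.

35151088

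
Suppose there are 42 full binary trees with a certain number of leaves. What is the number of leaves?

6

Full binary trees with L leaves are counted by C_{L−1}. The Catalan number equal to 42 is C_5.
So the index is 5, and the number of leaves is 5 + 1 = 6.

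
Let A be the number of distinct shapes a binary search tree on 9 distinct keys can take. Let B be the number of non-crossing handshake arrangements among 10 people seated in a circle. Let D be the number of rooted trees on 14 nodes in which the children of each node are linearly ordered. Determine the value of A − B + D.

747720

There are C_n binary search tree shapes on n keys; with n = 9 that is C_9. So A = C_9 = 4862.
With 10 = 2·5 people, non-crossing handshake pairings are non-crossing perfect matchings on a circle, counted by C_5. So B = C_5 = 42.
A rooted plane tree on 14 nodes has 13 edges, and such trees are counted by C_13. So D = C_13 = 742900.
A − B + D = 4862 − 42 + 742900 = 747720.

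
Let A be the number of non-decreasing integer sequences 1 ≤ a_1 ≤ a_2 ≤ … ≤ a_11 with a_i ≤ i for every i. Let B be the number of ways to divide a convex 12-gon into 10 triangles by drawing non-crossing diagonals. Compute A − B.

41990

Weakly increasing sequences with a_i ≤ i biject with Dyck paths of semilength 11, so there are C_11. So A = C_11 = 58786.
Triangulations of a convex m-gon are counted by C_{m−2}; with m = 12 this is C_10. So B = C_10 = 16796.
A − B = 58786 − 16796 = 41990.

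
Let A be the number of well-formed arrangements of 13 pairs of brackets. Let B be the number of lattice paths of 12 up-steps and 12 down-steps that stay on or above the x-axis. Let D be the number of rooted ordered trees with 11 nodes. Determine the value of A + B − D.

Balanced strings of n pairs of brackets are counted by C_n; here n = 13. So A = C_13 = 742900.
Dyck paths of semilength n (length 2n) are counted by C_n; here n = 12. So B = C_12 = 208012.
A rooted plane tree on 11 nodes has 10 edges, and such trees are counted by C_10. So D = C_10 = 16796.
A + B − D = 742900 + 208012 − 16796 = 934116.

934116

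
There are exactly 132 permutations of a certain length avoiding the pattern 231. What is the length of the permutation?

Permutations of [n] avoiding a fixed length-3 pattern are counted by C_n. The Catalan number equal to 132 is C_6.

6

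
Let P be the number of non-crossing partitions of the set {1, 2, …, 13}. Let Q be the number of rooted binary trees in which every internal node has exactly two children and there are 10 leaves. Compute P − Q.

738038

The non-crossing partitions of [13] form a lattice of size C_13. So P = C_13 = 742900.
A full binary tree with L leaves has L−1 internal nodes and is counted by C_{L−1}; L = 10 gives C_9. So Q = C_9 = 4862.
P − Q = 742900 − 4862 = 738038.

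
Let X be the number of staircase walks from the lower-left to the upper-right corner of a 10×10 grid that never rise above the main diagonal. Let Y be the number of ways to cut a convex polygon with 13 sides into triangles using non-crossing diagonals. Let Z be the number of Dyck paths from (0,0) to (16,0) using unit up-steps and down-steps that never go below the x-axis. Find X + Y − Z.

74152

Monotone paths in an n×n grid that stay weakly below the diagonal are counted by C_n; here n = 10. So X = C_10 = 16796.
A convex 13-gon is triangulated into 11 triangles, and the number of such triangulations is the Catalan number C_{13−2} = C_11. So Y = C_11 = 58786.
Dyck paths of semilength n (length 2n) are counted by C_n; here n = 8. So Z = C_8 = 1430.
X + Y − Z = 16796 + 58786 − 1430 = 74152.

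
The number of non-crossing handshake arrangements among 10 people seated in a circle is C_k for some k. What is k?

Non-crossing handshake pairings of 2n people are counted by C_n; 10 people gives n = 5.

5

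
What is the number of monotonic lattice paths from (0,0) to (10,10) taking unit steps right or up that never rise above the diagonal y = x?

16796

Monotone paths in an n×n grid that stay weakly below the diagonal are counted by C_n; here n = 10.
C_10 = 16796.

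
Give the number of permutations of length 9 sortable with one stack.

Stack-sortable permutations are exactly the 231-avoiding ones, counted by C_n; here n = 9.
C_9 = 4862.

4862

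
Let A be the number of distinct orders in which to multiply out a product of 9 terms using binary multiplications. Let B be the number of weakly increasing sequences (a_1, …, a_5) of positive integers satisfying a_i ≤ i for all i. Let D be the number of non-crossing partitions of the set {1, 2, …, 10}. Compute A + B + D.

Ways to associate a product of 9 factors correspond to binary trees on 9 leaves, so the count is C_8. So A = C_8 = 1430.
Such sub-staircase sequences of length n are counted by C_n; here n = 5. So B = C_5 = 42.
The non-crossing partitions of [10] form a lattice of size C_10. So D = C_10 = 16796.
A + B + D = 1430 + 42 + 16796 = 18268.

18268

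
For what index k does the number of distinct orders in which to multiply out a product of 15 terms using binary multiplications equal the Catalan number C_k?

Bracketing 15 factors into binary products is counted by C_{15−1} = C_14.

14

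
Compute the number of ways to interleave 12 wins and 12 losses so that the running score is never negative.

Ballot sequences with n votes each where one side never trails are Dyck words, counted by C_n; here n = 12.
C_12 = 208012.

208012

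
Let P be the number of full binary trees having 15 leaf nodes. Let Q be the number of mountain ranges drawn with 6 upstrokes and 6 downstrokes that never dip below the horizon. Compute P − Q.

2674308

Full binary trees with 15 leaves have 15−1 = 14 internal nodes, so there are C_14 of them. So P = C_14 = 2674440.
Paths of 6 up- and 6 down-steps that never dip below the axis are Dyck paths; their count is C_6. So Q = C_6 = 132.
P − Q = 2674440 − 132 = 2674308.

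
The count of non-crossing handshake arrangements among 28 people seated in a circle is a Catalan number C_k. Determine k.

With 28 = 2·14 people, non-crossing handshake pairings are non-crossing perfect matchings on a circle, counted by C_14.

14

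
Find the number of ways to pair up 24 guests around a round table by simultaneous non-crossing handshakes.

Non-crossing handshake pairings of 2n people are counted by C_n; 24 people gives n = 12.
C_12 = C(24,12)/13 = 2704156/13 = 208012.

208012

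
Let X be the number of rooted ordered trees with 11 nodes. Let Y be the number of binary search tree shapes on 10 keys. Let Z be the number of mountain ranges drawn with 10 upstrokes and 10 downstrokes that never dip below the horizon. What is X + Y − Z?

16796

Rooted ordered (plane) trees on m nodes have m−1 edges and are counted by C_{m−1}; m = 11 gives C_10. So X = C_10 = 16796.
There are C_n binary search tree shapes on n keys; with n = 10 that is C_10. So Y = C_10 = 16796.
A Dyck path with 10 up-steps and 10 down-steps has semilength 10, so there are C_10 of them. So Z = C_10 = 16796.
X + Y − Z = 16796 + 16796 − 16796 = 16796.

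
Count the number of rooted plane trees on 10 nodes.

4862

A rooted plane tree on 10 nodes has 9 edges, and such trees are counted by C_9.
C_9 = 4862.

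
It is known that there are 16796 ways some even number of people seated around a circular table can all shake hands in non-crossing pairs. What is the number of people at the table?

20

Non-crossing handshake pairings of 2n people are counted by C_n. Since C_10 = 16796, the index is 10.
So n = 10, and there are 2n = 20 people.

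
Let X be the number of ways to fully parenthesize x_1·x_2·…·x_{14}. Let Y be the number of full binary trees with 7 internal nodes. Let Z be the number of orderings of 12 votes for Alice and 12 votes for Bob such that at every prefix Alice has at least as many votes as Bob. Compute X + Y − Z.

535317

Bracketing 14 factors into binary products is counted by C_{14−1} = C_13. So X = C_13 = 742900.
The number of full binary trees on 7 internal nodes is the Catalan number C_7. So Y = C_7 = 429.
Reading a vote for the leader as '(' and for the other as ')' turns such a sequence into a balanced string of 12 pairs, so the count is C_12. So Z = C_12 = 208012.
X + Y − Z = 742900 + 429 − 208012 = 535317.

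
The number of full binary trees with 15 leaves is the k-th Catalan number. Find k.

14

Full binary trees with 15 leaves have 15−1 = 14 internal nodes, so there are C_14 of them.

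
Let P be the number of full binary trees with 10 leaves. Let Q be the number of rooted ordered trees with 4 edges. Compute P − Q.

A full binary tree with L leaves has L−1 internal nodes and is counted by C_{L−1}; L = 10 gives C_9. So P = C_9 = 4862.
A rooted plane tree with 4 edges has 5 nodes, and the count is C_4. So Q = C_4 = 14.
P − Q = 4862 − 14 = 4848.

4848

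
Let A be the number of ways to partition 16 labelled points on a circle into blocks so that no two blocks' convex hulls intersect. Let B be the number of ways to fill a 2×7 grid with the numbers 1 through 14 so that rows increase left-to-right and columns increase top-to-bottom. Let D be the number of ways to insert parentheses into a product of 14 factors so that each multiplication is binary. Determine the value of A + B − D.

34615199

The non-crossing partitions of [16] form a lattice of size C_16. So A = C_16 = 35357670.
Standard Young tableaux of shape 2×n are counted by C_n; here n = 7. So B = C_7 = 429.
Bracketing 14 factors into binary products is counted by C_{14−1} = C_13. So D = C_13 = 742900.
A + B − D = 35357670 + 429 − 742900 = 34615199.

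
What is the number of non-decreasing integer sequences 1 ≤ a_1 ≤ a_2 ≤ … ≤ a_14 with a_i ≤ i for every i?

2674440

Such sub-staircase sequences of length n are counted by C_n; here n = 14.
C_14 = 2674440.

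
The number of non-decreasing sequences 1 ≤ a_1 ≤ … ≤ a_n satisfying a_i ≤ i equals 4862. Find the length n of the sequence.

9

Such sub-staircase sequences of length n are counted by C_n. Since C_9 = 4862, the index is 9.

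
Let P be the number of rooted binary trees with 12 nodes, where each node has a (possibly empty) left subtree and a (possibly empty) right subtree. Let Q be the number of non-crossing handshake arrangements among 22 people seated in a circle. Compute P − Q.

149226

Binary trees (left/right distinguished) on n nodes are counted by C_n; here n = 12. So P = C_12 = 208012.
With 22 = 2·11 people, non-crossing handshake pairings are non-crossing perfect matchings on a circle, counted by C_11. So Q = C_11 = 58786.
P − Q = 208012 − 58786 = 149226.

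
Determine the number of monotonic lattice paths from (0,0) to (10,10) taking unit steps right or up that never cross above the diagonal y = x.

16796

Sub-diagonal monotone paths from (0,0) to (10,10) biject with Dyck paths of semilength 10, giving C_10.
C_10 = C_9 · 2(2·9+1)/(9+2) = 4862 · 38/11 = 16796.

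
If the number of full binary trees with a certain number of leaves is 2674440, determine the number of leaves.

15

Full binary trees with L leaves are counted by C_{L−1}; 2674440 = C_14.
So the index is 14, and the number of leaves is 14 + 1 = 15.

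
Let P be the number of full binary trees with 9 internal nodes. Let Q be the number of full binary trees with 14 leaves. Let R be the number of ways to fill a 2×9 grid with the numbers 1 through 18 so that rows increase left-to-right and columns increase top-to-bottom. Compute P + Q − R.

Full binary trees with n internal nodes are counted by C_n; here n = 9. So P = C_9 = 4862.
A full binary tree with L leaves has L−1 internal nodes and is counted by C_{L−1}; L = 14 gives C_13. So Q = C_13 = 742900.
By the hook-length formula (or a Dyck-path bijection), SYT of shape 2×9 number C_9. So R = C_9 = 4862.
P + Q − R = 4862 + 742900 − 4862 = 742900.

742900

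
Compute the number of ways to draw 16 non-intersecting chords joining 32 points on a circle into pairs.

35357670

Pairing 32 circle points by 16 non-crossing chords gives C_16 matchings.
C_16 = C(32,16)/17 = 601080390/17 = 35357670.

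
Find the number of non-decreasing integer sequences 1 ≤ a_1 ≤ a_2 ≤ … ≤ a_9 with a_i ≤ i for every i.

4862

Such sub-staircase sequences of length n are counted by C_n; here n = 9.
C_9 = 4862.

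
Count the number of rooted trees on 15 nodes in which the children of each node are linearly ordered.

Rooted ordered (plane) trees on m nodes have m−1 edges and are counted by C_{m−1}; m = 15 gives C_14.
C_14 = C_13 · 2(2·13+1)/(13+2) = 742900 · 54/15 = 2674440.

2674440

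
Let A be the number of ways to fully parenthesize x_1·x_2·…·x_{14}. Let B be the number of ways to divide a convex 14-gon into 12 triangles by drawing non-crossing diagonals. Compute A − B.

Bracketing 14 factors into binary products is counted by C_{14−1} = C_13. So A = C_13 = 742900.
The number of triangulations of a 14-gon is the Catalan number C_12 (index = sides − 2). So B = C_12 = 208012.
A − B = 742900 − 208012 = 534888.

534888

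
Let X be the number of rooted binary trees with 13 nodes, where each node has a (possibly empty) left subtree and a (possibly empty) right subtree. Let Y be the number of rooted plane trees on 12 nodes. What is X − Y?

684114

Binary trees (left/right distinguished) on n nodes are counted by C_n; here n = 13. So X = C_13 = 742900.
Rooted ordered (plane) trees on m nodes have m−1 edges and are counted by C_{m−1}; m = 12 gives C_11. So Y = C_11 = 58786.
X − Y = 742900 − 58786 = 684114.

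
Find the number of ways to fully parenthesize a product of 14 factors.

742900

Ways to associate a product of 14 factors correspond to binary trees on 14 leaves, so the count is C_13.
C_13 = 742900.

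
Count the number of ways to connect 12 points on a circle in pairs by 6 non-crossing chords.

132

Pairing 12 circle points by 6 non-crossing chords gives C_6 matchings.
C_6 = 132.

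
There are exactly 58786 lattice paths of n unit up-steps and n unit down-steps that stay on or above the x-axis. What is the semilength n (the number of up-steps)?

11

Dyck paths of semilength n are counted by C_n, and C_11 = 58786.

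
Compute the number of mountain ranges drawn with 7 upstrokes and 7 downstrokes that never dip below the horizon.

429

A Dyck path with 7 up-steps and 7 down-steps has semilength 7, so there are C_7 of them.
C_7 = C(14,7)/8 = 3432/8 = 429.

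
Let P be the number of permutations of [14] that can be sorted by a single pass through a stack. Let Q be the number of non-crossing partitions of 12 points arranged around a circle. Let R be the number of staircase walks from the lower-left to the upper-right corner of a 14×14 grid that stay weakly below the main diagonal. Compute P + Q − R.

By Knuth's characterisation, the stack-sortable permutations of length 14 are the 231-avoiders, numbering C_14. So P = C_14 = 2674440.
The non-crossing partitions of [12] form a lattice of size C_12. So Q = C_12 = 208012.
Monotone paths in an n×n grid that stay weakly below the diagonal are counted by C_n; here n = 14. So R = C_14 = 2674440.
P + Q − R = 2674440 + 208012 − 2674440 = 208012.

208012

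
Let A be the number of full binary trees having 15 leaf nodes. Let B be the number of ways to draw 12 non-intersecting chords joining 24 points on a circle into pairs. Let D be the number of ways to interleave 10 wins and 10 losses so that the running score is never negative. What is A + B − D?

2865656

A full binary tree with L leaves has L−1 internal nodes and is counted by C_{L−1}; L = 15 gives C_14. So A = C_14 = 2674440.
Pairing 24 circle points by 12 non-crossing chords gives C_12 matchings. So B = C_12 = 208012.
Ballot sequences with n votes each where one side never trails are Dyck words, counted by C_n; here n = 10. So D = C_10 = 16796.
A + B − D = 2674440 + 208012 − 16796 = 2865656.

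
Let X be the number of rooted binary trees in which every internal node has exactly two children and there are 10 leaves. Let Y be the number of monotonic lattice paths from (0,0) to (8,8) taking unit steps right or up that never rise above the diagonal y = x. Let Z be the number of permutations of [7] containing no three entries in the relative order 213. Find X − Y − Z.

3003

Full binary trees with 10 leaves have 10−1 = 9 internal nodes, so there are C_9 of them. So X = C_9 = 4862.
Sub-diagonal monotone paths from (0,0) to (8,8) biject with Dyck paths of semilength 8, giving C_8. So Y = C_8 = 1430.
Permutations of [n] avoiding any single length-3 pattern are counted by C_n; here n = 7. So Z = C_7 = 429.
X − Y − Z = 4862 − 1430 − 429 = 3003.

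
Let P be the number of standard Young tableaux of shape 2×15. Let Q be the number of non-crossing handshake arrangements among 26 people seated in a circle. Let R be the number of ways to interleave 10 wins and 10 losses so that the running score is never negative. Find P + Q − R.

10420949

By the hook-length formula (or a Dyck-path bijection), SYT of shape 2×15 number C_15. So P = C_15 = 9694845.
With 26 = 2·13 people, non-crossing handshake pairings are non-crossing perfect matchings on a circle, counted by C_13. So Q = C_13 = 742900.
Reading a vote for the leader as '(' and for the other as ')' turns such a sequence into a balanced string of 10 pairs, so the count is C_10. So R = C_10 = 16796.
P + Q − R = 9694845 + 742900 − 16796 = 10420949.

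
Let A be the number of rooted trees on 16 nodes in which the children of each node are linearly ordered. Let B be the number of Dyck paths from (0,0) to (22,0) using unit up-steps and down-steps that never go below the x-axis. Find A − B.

9636059

A rooted plane tree on 16 nodes has 15 edges, and such trees are counted by C_15. So A = C_15 = 9694845.
Dyck paths of semilength n (length 2n) are counted by C_n; here n = 11. So B = C_11 = 58786.
A − B = 9694845 − 58786 = 9636059.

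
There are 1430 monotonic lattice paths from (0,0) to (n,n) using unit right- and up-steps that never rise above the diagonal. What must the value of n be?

8

Such diagonal-avoiding paths in an n×n grid are counted by C_n; 1430 = C_8.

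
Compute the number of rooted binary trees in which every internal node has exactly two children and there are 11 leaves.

Full binary trees with 11 leaves have 11−1 = 10 internal nodes, so there are C_10 of them.
C_10 = 16796.

16796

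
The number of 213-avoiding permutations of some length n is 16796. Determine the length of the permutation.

Permutations of [n] avoiding a fixed length-3 pattern are counted by C_n; 16796 = C_10.

10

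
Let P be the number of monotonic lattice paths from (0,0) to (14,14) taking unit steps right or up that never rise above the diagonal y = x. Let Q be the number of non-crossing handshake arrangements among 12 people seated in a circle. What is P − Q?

Sub-diagonal monotone paths from (0,0) to (14,14) biject with Dyck paths of semilength 14, giving C_14. So P = C_14 = 2674440.
Non-crossing handshake pairings of 2n people are counted by C_n; 12 people gives n = 6. So Q = C_6 = 132.
P − Q = 2674440 − 132 = 2674308.

2674308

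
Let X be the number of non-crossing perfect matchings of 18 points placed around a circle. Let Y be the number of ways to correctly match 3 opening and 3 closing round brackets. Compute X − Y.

Pairing 18 circle points by 9 non-crossing chords gives C_9 matchings. So X = C_9 = 4862.
Balanced strings of n pairs of brackets are counted by C_n; here n = 3. So Y = C_3 = 5.
X − Y = 4862 − 5 = 4857.

4857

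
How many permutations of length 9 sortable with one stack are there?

4862

Stack-sortable permutations are exactly the 231-avoiding ones, counted by C_n; here n = 9.
C_9 = C_8 · 2(2·8+1)/(8+2) = 1430 · 34/10 = 4862.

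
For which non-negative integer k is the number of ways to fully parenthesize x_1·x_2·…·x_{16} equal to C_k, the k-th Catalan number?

Ways to associate a product of 16 factors correspond to binary trees on 16 leaves, so the count is C_15.

15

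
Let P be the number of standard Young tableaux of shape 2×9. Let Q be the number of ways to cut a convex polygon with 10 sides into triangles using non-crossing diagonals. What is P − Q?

By the hook-length formula (or a Dyck-path bijection), SYT of shape 2×9 number C_9. So P = C_9 = 4862.
The number of triangulations of a 10-gon is the Catalan number C_8 (index = sides − 2). So Q = C_8 = 1430.
P − Q = 4862 − 1430 = 3432.

3432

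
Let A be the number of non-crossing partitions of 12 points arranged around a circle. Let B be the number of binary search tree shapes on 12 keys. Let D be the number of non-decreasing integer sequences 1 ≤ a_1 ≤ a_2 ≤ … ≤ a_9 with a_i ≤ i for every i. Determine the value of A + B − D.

The non-crossing partitions of [12] form a lattice of size C_12. So A = C_12 = 208012.
Binary trees (left/right distinguished) on n nodes are counted by C_n; here n = 12. So B = C_12 = 208012.
Such sub-staircase sequences of length n are counted by C_n; here n = 9. So D = C_9 = 4862.
A + B − D = 208012 + 208012 − 4862 = 411162.

411162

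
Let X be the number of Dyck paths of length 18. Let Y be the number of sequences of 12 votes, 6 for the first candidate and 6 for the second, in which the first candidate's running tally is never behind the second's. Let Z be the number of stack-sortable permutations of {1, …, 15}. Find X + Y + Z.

9699839

A Dyck path with 9 up-steps and 9 down-steps has semilength 9, so there are C_9 of them. So X = C_9 = 4862.
Reading a vote for the leader as '(' and for the other as ')' turns such a sequence into a balanced string of 6 pairs, so the count is C_6. So Y = C_6 = 132.
By Knuth's characterisation, the stack-sortable permutations of length 15 are the 231-avoiders, numbering C_15. So Z = C_15 = 9694845.
X + Y + Z = 4862 + 132 + 9694845 = 9699839.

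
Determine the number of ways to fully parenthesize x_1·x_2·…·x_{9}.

1430

Parenthesizations of m factors correspond to full binary trees with m leaves, counted by C_{m−1}; m = 9 gives C_8.
C_8 = 1430.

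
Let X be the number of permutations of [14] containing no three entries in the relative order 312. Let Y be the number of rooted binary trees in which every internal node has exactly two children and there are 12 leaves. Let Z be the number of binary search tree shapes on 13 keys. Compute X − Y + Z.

For any fixed pattern of length 3, the pattern-avoiding permutations of [14] number C_14. So X = C_14 = 2674440.
A full binary tree with L leaves has L−1 internal nodes and is counted by C_{L−1}; L = 12 gives C_11. So Y = C_11 = 58786.
There are C_n binary search tree shapes on n keys; with n = 13 that is C_13. So Z = C_13 = 742900.
X − Y + Z = 2674440 − 58786 + 742900 = 3358554.

3358554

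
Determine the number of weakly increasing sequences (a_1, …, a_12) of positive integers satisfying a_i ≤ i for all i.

208012

Such sub-staircase sequences of length n are counted by C_n; here n = 12.
C_12 = C(24,12)/13 = 2704156/13 = 208012.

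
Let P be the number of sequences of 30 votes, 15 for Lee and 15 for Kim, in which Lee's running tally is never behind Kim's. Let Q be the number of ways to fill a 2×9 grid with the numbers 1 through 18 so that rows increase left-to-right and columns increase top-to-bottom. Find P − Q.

Ballot sequences with n votes each where one side never trails are Dyck words, counted by C_n; here n = 15. So P = C_15 = 9694845.
By the hook-length formula (or a Dyck-path bijection), SYT of shape 2×9 number C_9. So Q = C_9 = 4862.
P − Q = 9694845 − 4862 = 9689983.

9689983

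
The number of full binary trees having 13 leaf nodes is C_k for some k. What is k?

12

A full binary tree with L leaves has L−1 internal nodes and is counted by C_{L−1}; L = 13 gives C_12.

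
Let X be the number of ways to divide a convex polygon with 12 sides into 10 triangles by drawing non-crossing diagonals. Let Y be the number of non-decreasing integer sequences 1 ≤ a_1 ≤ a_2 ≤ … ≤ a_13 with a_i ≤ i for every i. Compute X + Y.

759696

Triangulations of a convex m-gon are counted by C_{m−2}; with m = 12 this is C_10. So X = C_10 = 16796.
Such sub-staircase sequences of length n are counted by C_n; here n = 13. So Y = C_13 = 742900.
X + Y = 16796 + 742900 = 759696.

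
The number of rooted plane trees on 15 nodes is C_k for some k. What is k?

Rooted ordered (plane) trees on m nodes have m−1 edges and are counted by C_{m−1}; m = 15 gives C_14.

14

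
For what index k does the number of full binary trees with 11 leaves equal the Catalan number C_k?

Full binary trees with 11 leaves have 11−1 = 10 internal nodes, so there are C_10 of them.

10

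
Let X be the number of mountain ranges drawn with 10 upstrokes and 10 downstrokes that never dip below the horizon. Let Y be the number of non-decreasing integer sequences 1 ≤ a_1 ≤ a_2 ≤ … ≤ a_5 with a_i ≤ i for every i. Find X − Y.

A Dyck path with 10 up-steps and 10 down-steps has semilength 10, so there are C_10 of them. So X = C_10 = 16796.
Such sub-staircase sequences of length n are counted by C_n; here n = 5. So Y = C_5 = 42.
X − Y = 16796 − 42 = 16754.

16754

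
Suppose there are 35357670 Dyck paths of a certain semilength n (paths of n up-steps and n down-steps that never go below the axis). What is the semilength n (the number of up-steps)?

Dyck paths of semilength n are counted by C_n. Since C_16 = 35357670, the index is 16.

16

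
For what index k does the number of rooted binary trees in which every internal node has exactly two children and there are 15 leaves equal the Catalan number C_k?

14

A full binary tree with L leaves has L−1 internal nodes and is counted by C_{L−1}; L = 15 gives C_14.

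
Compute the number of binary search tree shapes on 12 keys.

208012

Rooted binary trees with 12 nodes (each child slot possibly empty) number C_12.
C_12 = C_11 · 2(2·11+1)/(11+2) = 58786 · 46/13 = 208012.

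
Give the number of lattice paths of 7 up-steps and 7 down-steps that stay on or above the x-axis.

429

Dyck paths of semilength n (length 2n) are counted by C_n; here n = 7.
C_7 = C(14,7)/8 = 3432/8 = 429.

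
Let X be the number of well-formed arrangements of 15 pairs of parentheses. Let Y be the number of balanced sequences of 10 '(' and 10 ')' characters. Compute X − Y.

Balanced strings of n pairs of brackets are counted by C_n; here n = 15. So X = C_15 = 9694845.
With 10 pairs the number of balanced bracket strings is the Catalan number C_10. So Y = C_10 = 16796.
X − Y = 9694845 − 16796 = 9678049.

9678049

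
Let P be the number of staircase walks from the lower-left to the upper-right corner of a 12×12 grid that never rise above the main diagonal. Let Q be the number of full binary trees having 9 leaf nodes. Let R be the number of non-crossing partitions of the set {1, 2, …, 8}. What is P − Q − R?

Sub-diagonal monotone paths from (0,0) to (12,12) biject with Dyck paths of semilength 12, giving C_12. So P = C_12 = 208012.
A full binary tree with L leaves has L−1 internal nodes and is counted by C_{L−1}; L = 9 gives C_8. So Q = C_8 = 1430.
The non-crossing partitions of [8] form a lattice of size C_8. So R = C_8 = 1430.
P − Q − R = 208012 − 1430 − 1430 = 205152.

205152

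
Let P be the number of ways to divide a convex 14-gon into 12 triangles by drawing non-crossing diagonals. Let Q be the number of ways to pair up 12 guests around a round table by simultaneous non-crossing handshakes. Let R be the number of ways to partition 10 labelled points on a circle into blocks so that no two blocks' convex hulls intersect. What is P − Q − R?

191084

Triangulations of a convex m-gon are counted by C_{m−2}; with m = 14 this is C_12. So P = C_12 = 208012.
With 12 = 2·6 people, non-crossing handshake pairings are non-crossing perfect matchings on a circle, counted by C_6. So Q = C_6 = 132.
Non-crossing partitions of an n-element set are counted by C_n; here n = 10. So R = C_10 = 16796.
P − Q − R = 208012 − 132 − 16796 = 191084.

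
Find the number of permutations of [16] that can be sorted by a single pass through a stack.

35357670

By Knuth's characterisation, the stack-sortable permutations of length 16 are the 231-avoiders, numbering C_16.
C_16 = C(32,16)/17 = 601080390/17 = 35357670.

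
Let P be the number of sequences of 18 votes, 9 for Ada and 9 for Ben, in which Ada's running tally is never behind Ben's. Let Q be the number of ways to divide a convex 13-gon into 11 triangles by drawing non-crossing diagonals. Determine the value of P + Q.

Reading a vote for the leader as '(' and for the other as ')' turns such a sequence into a balanced string of 9 pairs, so the count is C_9. So P = C_9 = 4862.
Triangulations of a convex m-gon are counted by C_{m−2}; with m = 13 this is C_11. So Q = C_11 = 58786.
P + Q = 4862 + 58786 = 63648.

63648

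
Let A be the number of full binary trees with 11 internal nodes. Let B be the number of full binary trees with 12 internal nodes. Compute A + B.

The number of full binary trees on 11 internal nodes is the Catalan number C_11. So A = C_11 = 58786.
Full binary trees with n internal nodes are counted by C_n; here n = 12. So B = C_12 = 208012.
A + B = 58786 + 208012 = 266798.

266798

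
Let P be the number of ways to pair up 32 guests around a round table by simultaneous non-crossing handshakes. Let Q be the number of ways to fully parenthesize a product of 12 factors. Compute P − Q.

Non-crossing handshake pairings of 2n people are counted by C_n; 32 people gives n = 16. So P = C_16 = 35357670.
Bracketing 12 factors into binary products is counted by C_{12−1} = C_11. So Q = C_11 = 58786.
P − Q = 35357670 − 58786 = 35298884.

35298884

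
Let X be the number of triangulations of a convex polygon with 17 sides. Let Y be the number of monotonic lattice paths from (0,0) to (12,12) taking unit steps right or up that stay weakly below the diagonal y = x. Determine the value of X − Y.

9486833

A convex 17-gon is triangulated into 15 triangles, and the number of such triangulations is the Catalan number C_{17−2} = C_15. So X = C_15 = 9694845.
Monotone paths in an n×n grid that stay weakly below the diagonal are counted by C_n; here n = 12. So Y = C_12 = 208012.
X − Y = 9694845 − 208012 = 9486833.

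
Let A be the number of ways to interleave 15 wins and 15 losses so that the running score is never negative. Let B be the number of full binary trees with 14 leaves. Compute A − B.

8951945

Reading a vote for the leader as '(' and for the other as ')' turns such a sequence into a balanced string of 15 pairs, so the count is C_15. So A = C_15 = 9694845.
Full binary trees with 14 leaves have 14−1 = 13 internal nodes, so there are C_13 of them. So B = C_13 = 742900.
A − B = 9694845 − 742900 = 8951945.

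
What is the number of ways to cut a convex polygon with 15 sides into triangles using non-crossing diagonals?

Triangulations of a convex m-gon are counted by C_{m−2}; with m = 15 this is C_13.
C_13 = C_12 · 2(2·12+1)/(12+2) = 208012 · 50/14 = 742900.

742900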